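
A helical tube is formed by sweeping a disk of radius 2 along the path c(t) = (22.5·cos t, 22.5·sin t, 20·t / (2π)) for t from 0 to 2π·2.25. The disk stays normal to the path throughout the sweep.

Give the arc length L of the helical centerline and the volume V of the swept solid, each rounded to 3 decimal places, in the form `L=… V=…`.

L=321.254 V=4036.992

2πR = 2π·22.5 = 141.371669
per-turn = √(141.371669² + 20²) = √(19985.9489 + 400) = √20385.9489 = 142.779371
L = 2.25 × 142.779371 = 321.253586
V = π·2² × L = 12.566371 × 321.253586 = 4036.991620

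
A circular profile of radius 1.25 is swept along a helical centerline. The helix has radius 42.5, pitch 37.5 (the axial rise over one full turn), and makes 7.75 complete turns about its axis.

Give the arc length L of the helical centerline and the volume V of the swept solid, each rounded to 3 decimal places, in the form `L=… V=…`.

2πR = 2π·42.5 = 267.035376
per-turn = √(267.035376² + 37.5²) = √(71307.8918 + 1406.25) = √72714.1418 = 269.655598
L = 7.75 × 269.655598 = 2089.830888
V = π·1.25² × L = 4.908739 × 2089.830888 = 10258.433384

L=2089.831 V=10258.433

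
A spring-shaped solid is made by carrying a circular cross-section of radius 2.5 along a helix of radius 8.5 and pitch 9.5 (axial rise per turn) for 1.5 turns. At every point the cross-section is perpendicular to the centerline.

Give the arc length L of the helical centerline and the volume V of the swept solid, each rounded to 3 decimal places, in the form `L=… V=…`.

L=81.368 V=1597.660

2πR = 2π·8.5 = 53.407075
per-turn = √(53.407075² + 9.5²) = √(2852.3157 + 90.25) = √2942.5657 = 54.245421
L = 1.5 × 54.245421 = 81.368131
V = π·2.5² × L = 19.634954 × 81.368131 = 1597.659518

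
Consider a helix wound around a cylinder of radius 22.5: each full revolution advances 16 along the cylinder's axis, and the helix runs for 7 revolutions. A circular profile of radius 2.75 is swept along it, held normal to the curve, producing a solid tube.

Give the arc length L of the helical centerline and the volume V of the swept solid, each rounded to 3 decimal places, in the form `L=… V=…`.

2πR = 2π·22.5 = 141.371669
per-turn = √(141.371669² + 16²) = √(19985.9489 + 256) = √20241.9489 = 142.274203
L = 7 × 142.274203 = 995.919423
V = π·2.75² × L = 23.758294 × 995.919423 = 23661.346888

L=995.919 V=23661.347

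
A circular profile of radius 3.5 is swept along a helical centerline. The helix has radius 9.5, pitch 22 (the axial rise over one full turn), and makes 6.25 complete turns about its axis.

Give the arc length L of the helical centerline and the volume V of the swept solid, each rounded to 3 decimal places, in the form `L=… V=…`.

L=397.597 V=15301.312

2πR = 2π·9.5 = 59.690260
per-turn = √(59.690260² + 22²) = √(3562.9272 + 484) = √4046.9272 = 63.615463
L = 6.25 × 63.615463 = 397.596647
V = π·3.5² × L = 38.484510 × 397.596647 = 15301.312121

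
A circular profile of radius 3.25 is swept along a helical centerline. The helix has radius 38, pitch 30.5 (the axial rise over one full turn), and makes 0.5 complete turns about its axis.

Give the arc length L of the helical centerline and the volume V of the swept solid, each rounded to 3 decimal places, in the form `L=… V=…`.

2πR = 2π·38 = 238.761042
per-turn = √(238.761042² + 30.5²) = √(57006.8350 + 930.25) = √57937.0850 = 240.701236
L = 0.5 × 240.701236 = 120.350618
V = π·3.25² × L = 33.183072 × 120.350618 = 3993.603271

L=120.351 V=3993.603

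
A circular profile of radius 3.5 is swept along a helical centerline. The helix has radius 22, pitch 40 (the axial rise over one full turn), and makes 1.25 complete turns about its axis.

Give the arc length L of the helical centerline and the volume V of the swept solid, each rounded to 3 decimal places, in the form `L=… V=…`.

2πR = 2π·22 = 138.230077
per-turn = √(138.230077² + 40²) = √(19107.5541 + 1600) = √20707.5541 = 143.901196
L = 1.25 × 143.901196 = 179.876495
V = π·3.5² × L = 38.484510 × 179.876495 = 6922.458757

L=179.876 V=6922.459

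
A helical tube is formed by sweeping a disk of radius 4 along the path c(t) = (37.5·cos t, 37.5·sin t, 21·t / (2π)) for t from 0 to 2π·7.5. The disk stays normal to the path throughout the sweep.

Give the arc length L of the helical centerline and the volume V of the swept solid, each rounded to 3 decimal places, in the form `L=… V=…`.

L=1774.151 V=89178.542

2πR = 2π·37.5 = 235.619449
per-turn = √(235.619449² + 21²) = √(55516.5248 + 441) = √55957.5248 = 236.553429
L = 7.5 × 236.553429 = 1774.150717
V = π·4² × L = 50.265482 × 1774.150717 = 89178.541755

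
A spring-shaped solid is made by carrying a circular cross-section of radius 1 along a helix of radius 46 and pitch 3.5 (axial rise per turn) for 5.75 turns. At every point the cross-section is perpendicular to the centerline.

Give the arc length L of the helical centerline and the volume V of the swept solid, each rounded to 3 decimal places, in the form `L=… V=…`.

L=1662.024 V=5221.404

2πR = 2π·46 = 289.026524
per-turn = √(289.026524² + 3.5²) = √(83536.3317 + 12.25) = √83548.5817 = 289.047715
L = 5.75 × 289.047715 = 1662.024362
V = π·1² × L = 3.141593 × 1662.024362 = 5221.403527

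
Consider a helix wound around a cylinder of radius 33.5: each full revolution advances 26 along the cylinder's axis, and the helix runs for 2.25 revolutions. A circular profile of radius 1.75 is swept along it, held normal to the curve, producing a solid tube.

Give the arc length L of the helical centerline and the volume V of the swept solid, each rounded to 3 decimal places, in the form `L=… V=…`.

L=477.194 V=4591.149

2πR = 2π·33.5 = 210.486708
per-turn = √(210.486708² + 26²) = √(44304.6542 + 676) = √44980.6542 = 212.086431
L = 2.25 × 212.086431 = 477.194469
V = π·1.75² × L = 9.621128 × 477.194469 = 4591.148834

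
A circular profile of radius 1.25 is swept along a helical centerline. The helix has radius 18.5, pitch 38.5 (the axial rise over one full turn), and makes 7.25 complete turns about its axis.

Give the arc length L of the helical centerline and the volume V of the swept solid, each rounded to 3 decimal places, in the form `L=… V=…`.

L=887.755 V=4357.756

2πR = 2π·18.5 = 116.238928
per-turn = √(116.238928² + 38.5²) = √(13511.4884 + 1482.25) = √14993.7384 = 122.448922
L = 7.25 × 122.448922 = 887.754682
V = π·1.25² × L = 4.908739 × 887.754682 = 4357.755606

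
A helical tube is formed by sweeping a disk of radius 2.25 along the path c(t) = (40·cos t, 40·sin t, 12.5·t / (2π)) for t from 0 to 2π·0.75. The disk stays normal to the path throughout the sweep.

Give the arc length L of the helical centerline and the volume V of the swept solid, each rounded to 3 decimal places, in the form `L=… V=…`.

L=188.729 V=3001.598

2πR = 2π·40 = 251.327412
per-turn = √(251.327412² + 12.5²) = √(63165.4682 + 156.25) = √63321.7182 = 251.638070
L = 0.75 × 251.638070 = 188.728552
V = π·2.25² × L = 15.904313 × 188.728552 = 3001.597932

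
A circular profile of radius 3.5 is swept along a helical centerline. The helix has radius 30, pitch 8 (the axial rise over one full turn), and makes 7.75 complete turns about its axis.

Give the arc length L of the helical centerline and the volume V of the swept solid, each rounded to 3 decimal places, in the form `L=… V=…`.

L=1462.156 V=56270.345

2πR = 2π·30 = 188.495559
per-turn = √(188.495559² + 8²) = √(35530.5758 + 64) = √35594.5758 = 188.665248
L = 7.75 × 188.665248 = 1462.155673
V = π·3.5² × L = 38.484510 × 1462.155673 = 56270.344623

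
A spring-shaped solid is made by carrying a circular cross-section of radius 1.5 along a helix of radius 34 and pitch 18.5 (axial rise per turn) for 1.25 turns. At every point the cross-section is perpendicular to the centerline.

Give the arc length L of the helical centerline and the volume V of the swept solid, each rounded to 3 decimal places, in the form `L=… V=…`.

L=268.035 V=1894.626

2πR = 2π·34 = 213.628300
per-turn = √(213.628300² + 18.5²) = √(45637.0508 + 342.25) = √45979.3008 = 214.427845
L = 1.25 × 214.427845 = 268.034806
V = π·1.5² × L = 7.068583 × 268.034806 = 1894.626402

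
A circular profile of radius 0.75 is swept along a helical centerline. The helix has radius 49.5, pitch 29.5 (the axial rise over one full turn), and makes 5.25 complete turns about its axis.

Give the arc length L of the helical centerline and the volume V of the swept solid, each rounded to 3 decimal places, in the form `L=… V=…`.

2πR = 2π·49.5 = 311.017673
per-turn = √(311.017673² + 29.5²) = √(96731.9927 + 870.25) = √97602.2427 = 312.413576
L = 5.25 × 312.413576 = 1640.171276
V = π·0.75² × L = 1.767146 × 1640.171276 = 2898.421893

L=1640.171 V=2898.422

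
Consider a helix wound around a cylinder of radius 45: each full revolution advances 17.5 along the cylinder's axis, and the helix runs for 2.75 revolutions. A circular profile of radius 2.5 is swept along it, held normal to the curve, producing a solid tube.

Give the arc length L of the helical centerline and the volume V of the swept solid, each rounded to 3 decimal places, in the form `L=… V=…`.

L=779.032 V=15296.259

2πR = 2π·45 = 282.743339
per-turn = √(282.743339² + 17.5²) = √(79943.7956 + 306.25) = √80250.0456 = 283.284390
L = 2.75 × 283.284390 = 779.032073
V = π·2.5² × L = 19.634954 × 779.032073 = 15296.258977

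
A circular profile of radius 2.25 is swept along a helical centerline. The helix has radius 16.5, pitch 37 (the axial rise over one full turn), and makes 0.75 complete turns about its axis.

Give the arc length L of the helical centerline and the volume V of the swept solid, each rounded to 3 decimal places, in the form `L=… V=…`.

2πR = 2π·16.5 = 103.672558
per-turn = √(103.672558² + 37²) = √(10747.9992 + 1369) = √12116.9992 = 110.077242
L = 0.75 × 110.077242 = 82.557931
V = π·2.25² × L = 15.904313 × 82.557931 = 1313.027167

L=82.558 V=1313.027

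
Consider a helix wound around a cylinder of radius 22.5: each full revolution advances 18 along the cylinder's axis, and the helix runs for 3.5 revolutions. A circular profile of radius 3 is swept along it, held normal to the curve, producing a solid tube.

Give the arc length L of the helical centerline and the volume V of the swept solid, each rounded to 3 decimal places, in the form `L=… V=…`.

2πR = 2π·22.5 = 141.371669
per-turn = √(141.371669² + 18²) = √(19985.9489 + 324) = √20309.9489 = 142.512978
L = 3.5 × 142.512978 = 498.795423
V = π·3² × L = 28.274334 × 498.795423 = 14103.108334

L=498.795 V=14103.108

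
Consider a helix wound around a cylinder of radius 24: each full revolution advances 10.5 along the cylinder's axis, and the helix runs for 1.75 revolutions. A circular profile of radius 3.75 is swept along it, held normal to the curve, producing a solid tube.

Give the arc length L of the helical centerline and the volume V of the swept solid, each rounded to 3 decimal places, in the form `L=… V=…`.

L=264.533 V=11686.698

2πR = 2π·24 = 150.796447
per-turn = √(150.796447² + 10.5²) = √(22739.5685 + 110.25) = √22849.8185 = 151.161564
L = 1.75 × 151.161564 = 264.532738
V = π·3.75² × L = 44.178647 × 264.532738 = 11686.698354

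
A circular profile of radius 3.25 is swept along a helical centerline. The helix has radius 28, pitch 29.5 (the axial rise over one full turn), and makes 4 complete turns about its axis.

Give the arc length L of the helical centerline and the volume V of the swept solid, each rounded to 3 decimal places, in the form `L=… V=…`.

L=713.541 V=23677.495

2πR = 2π·28 = 175.929189
per-turn = √(175.929189² + 29.5²) = √(30951.0794 + 870.25) = √31821.3294 = 178.385340
L = 4 × 178.385340 = 713.541359
V = π·3.25² × L = 33.183072 × 713.541359 = 23677.494565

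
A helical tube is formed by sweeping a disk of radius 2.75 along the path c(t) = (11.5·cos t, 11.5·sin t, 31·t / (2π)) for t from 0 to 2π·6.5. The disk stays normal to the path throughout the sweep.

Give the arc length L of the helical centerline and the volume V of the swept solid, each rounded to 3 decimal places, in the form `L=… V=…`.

2πR = 2π·11.5 = 72.256631
per-turn = √(72.256631² + 31²) = √(5221.0207 + 961) = √6182.0207 = 78.625827
L = 6.5 × 78.625827 = 511.067878
V = π·2.75² × L = 23.758294 × 511.067878 = 12142.101122

L=511.068 V=12142.101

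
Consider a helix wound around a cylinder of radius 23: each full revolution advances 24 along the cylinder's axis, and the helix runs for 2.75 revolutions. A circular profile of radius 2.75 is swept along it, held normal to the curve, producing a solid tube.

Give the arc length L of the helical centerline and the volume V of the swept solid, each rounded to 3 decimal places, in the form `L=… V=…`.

2πR = 2π·23 = 144.513262
per-turn = √(144.513262² + 24²) = √(20884.0829 + 576) = √21460.0829 = 146.492604
L = 2.75 × 146.492604 = 402.854660
V = π·2.75² × L = 23.758294 × 402.854660 = 9571.139628

L=402.855 V=9571.140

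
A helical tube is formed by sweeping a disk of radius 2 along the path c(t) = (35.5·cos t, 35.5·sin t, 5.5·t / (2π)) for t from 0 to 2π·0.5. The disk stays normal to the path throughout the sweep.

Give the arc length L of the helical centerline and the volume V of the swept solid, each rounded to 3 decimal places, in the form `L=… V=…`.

2πR = 2π·35.5 = 223.053078
per-turn = √(223.053078² + 5.5²) = √(49752.6758 + 30.25) = √49782.9258 = 223.120877
L = 0.5 × 223.120877 = 111.560439
V = π·2² × L = 12.566371 × 111.560439 = 1401.909817

L=111.560 V=1401.910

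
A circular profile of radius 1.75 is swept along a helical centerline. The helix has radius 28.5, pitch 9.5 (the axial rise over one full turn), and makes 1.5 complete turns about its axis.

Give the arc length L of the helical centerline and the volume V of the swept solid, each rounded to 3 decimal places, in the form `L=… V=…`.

L=268.984 V=2587.928

2πR = 2π·28.5 = 179.070781
per-turn = √(179.070781² + 9.5²) = √(32066.3447 + 90.25) = √32156.5947 = 179.322600
L = 1.5 × 179.322600 = 268.983899
V = π·1.75² × L = 9.621128 × 268.983899 = 2587.928391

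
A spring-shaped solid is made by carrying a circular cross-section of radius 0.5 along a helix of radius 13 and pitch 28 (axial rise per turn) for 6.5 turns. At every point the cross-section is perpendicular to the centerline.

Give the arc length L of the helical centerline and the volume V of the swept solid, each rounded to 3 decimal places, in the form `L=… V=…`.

L=561.257 V=440.810

2πR = 2π·13 = 81.681409
per-turn = √(81.681409² + 28²) = √(6671.8526 + 784) = √7455.8526 = 86.347279
L = 6.5 × 86.347279 = 561.257313
V = π·0.5² × L = 0.785398 × 561.257313 = 440.810463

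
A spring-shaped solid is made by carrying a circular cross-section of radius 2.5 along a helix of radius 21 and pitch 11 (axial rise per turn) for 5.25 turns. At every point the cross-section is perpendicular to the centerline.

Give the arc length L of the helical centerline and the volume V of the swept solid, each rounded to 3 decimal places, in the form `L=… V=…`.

2πR = 2π·21 = 131.946891
per-turn = √(131.946891² + 11²) = √(17409.9822 + 121) = √17530.9822 = 132.404615
L = 5.25 × 132.404615 = 695.124231
V = π·2.5² × L = 19.634954 × 695.124231 = 13648.732350

L=695.124 V=13648.732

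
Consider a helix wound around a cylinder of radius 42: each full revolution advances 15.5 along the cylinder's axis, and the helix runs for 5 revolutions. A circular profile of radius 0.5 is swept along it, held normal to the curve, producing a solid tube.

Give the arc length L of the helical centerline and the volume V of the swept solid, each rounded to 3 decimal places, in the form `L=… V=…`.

L=1321.743 V=1038.094

2πR = 2π·42 = 263.893783
per-turn = √(263.893783² + 15.5²) = √(69639.9287 + 240.25) = √69880.1787 = 264.348593
L = 5 × 264.348593 = 1321.742965
V = π·0.5² × L = 0.785398 × 1321.742965 = 1038.094497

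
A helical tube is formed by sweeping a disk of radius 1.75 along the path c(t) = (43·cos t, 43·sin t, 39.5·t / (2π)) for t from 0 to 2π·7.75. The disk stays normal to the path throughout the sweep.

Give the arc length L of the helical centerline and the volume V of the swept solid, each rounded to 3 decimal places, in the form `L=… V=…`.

2πR = 2π·43 = 270.176968
per-turn = √(270.176968² + 39.5²) = √(72995.5942 + 1560.25) = √74555.8442 = 273.049161
L = 7.75 × 273.049161 = 2116.130995
V = π·1.75² × L = 9.621128 × 2116.130995 = 20359.566116

L=2116.131 V=20359.566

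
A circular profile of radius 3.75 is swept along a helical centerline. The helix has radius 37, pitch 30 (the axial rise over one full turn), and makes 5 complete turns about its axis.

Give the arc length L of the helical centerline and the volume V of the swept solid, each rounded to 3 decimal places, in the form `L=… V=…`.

2πR = 2π·37 = 232.477856
per-turn = √(232.477856² + 30²) = √(54045.9537 + 900) = √54945.9537 = 234.405533
L = 5 × 234.405533 = 1172.027663
V = π·3.75² × L = 44.178647 × 1172.027663 = 51778.596030

L=1172.028 V=51778.596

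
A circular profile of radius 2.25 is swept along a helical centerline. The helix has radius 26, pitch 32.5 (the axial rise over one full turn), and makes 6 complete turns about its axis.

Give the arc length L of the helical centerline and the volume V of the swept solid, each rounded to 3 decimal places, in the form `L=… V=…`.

2πR = 2π·26 = 163.362818
per-turn = √(163.362818² + 32.5²) = √(26687.4103 + 1056.25) = √27743.6603 = 166.564283
L = 6 × 166.564283 = 999.385697
V = π·2.25² × L = 15.904313 × 999.385697 = 15894.542737

L=999.386 V=15894.543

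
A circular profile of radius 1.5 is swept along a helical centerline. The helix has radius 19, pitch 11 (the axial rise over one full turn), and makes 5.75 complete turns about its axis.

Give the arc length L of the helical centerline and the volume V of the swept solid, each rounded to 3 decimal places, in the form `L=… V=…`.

L=689.346 V=4872.699

2πR = 2π·19 = 119.380521
per-turn = √(119.380521² + 11²) = √(14251.7088 + 121) = √14372.7088 = 119.886233
L = 5.75 × 119.886233 = 689.345837
V = π·1.5² × L = 7.068583 × 689.345837 = 4872.698590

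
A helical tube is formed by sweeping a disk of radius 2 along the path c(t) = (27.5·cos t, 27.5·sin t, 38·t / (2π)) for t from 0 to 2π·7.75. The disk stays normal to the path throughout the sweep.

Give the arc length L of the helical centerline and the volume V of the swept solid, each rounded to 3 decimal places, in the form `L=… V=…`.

2πR = 2π·27.5 = 172.787596
per-turn = √(172.787596² + 38²) = √(29855.5533 + 1444) = √31299.5533 = 176.916798
L = 7.75 × 176.916798 = 1371.105182
V = π·2² × L = 12.566371 × 1371.105182 = 17229.815872

L=1371.105 V=17229.816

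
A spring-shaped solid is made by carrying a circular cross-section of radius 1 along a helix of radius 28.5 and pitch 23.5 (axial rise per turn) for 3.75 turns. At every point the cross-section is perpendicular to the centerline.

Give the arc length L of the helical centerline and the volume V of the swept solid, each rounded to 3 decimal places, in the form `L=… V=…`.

L=677.273 V=2127.717

2πR = 2π·28.5 = 179.070781
per-turn = √(179.070781² + 23.5²) = √(32066.3447 + 552.25) = √32618.5947 = 180.606187
L = 3.75 × 180.606187 = 677.273200
V = π·1² × L = 3.141593 × 677.273200 = 2127.716511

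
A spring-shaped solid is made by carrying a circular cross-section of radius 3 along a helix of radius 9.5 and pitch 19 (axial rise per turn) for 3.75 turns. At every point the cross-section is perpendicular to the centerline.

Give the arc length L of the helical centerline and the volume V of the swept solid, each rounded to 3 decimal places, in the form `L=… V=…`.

L=234.905 V=6641.774

2πR = 2π·9.5 = 59.690260
per-turn = √(59.690260² + 19²) = √(3562.9272 + 361) = √3923.9272 = 62.641258
L = 3.75 × 62.641258 = 234.904717
V = π·3² × L = 28.274334 × 234.904717 = 6641.774400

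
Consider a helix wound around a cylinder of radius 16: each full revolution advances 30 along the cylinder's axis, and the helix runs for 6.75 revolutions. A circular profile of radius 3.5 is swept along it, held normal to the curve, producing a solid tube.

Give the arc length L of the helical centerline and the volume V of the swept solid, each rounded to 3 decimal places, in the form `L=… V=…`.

2πR = 2π·16 = 100.530965
per-turn = √(100.530965² + 30²) = √(10106.4749 + 900) = √11006.4749 = 104.911748
L = 6.75 × 104.911748 = 708.154300
V = π·3.5² × L = 38.484510 × 708.154300 = 27252.971253

L=708.154 V=27252.971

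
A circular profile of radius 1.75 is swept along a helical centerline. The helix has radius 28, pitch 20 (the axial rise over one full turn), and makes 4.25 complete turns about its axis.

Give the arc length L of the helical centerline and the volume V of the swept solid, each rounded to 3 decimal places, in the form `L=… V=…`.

2πR = 2π·28 = 175.929189
per-turn = √(175.929189² + 20²) = √(30951.0794 + 400) = √31351.0794 = 177.062360
L = 4.25 × 177.062360 = 752.515031
V = π·1.75² × L = 9.621128 × 752.515031 = 7240.043059

L=752.515 V=7240.043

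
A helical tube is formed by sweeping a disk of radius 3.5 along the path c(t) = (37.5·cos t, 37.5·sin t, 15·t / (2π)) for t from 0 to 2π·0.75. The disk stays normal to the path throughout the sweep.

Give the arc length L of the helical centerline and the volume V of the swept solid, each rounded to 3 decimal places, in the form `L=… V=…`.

L=177.072 V=6814.542

2πR = 2π·37.5 = 235.619449
per-turn = √(235.619449² + 15²) = √(55516.5248 + 225) = √55741.5248 = 236.096431
L = 0.75 × 236.096431 = 177.072323
V = π·3.5² × L = 38.484510 × 177.072323 = 6814.541598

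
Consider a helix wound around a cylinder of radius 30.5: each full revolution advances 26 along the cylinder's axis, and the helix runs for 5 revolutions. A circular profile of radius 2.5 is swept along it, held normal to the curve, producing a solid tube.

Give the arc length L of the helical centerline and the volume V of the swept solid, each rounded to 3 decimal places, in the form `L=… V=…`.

L=966.964 V=18986.300

2πR = 2π·30.5 = 191.637152
per-turn = √(191.637152² + 26²) = √(36724.7980 + 676) = √37400.7980 = 193.392859
L = 5 × 193.392859 = 966.964296
V = π·2.5² × L = 19.634954 × 966.964296 = 18986.299550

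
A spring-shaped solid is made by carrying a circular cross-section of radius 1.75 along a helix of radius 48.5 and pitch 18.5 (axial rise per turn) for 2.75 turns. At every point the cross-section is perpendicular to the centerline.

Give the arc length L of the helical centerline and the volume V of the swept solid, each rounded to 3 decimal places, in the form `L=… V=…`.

2πR = 2π·48.5 = 304.734487
per-turn = √(304.734487² + 18.5²) = √(92863.1078 + 342.25) = √93205.3578 = 305.295525
L = 2.75 × 305.295525 = 839.562695
V = π·1.75² × L = 9.621128 × 839.562695 = 8077.539732

L=839.563 V=8077.540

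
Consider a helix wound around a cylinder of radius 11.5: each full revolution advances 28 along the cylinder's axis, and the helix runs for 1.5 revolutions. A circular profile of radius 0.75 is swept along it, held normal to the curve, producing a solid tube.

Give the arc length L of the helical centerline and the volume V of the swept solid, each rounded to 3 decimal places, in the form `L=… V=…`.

L=116.238 V=205.410

2πR = 2π·11.5 = 72.256631
per-turn = √(72.256631² + 28²) = √(5221.0207 + 784) = √6005.0207 = 77.492069
L = 1.5 × 77.492069 = 116.238103
V = π·0.75² × L = 1.767146 × 116.238103 = 205.409684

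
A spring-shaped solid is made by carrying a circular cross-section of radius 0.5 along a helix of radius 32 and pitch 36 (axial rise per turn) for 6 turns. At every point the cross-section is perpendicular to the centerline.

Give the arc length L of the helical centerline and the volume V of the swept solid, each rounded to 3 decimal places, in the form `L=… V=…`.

2πR = 2π·32 = 201.061930
per-turn = √(201.061930² + 36²) = √(40425.8996 + 1296) = √41721.8996 = 204.259393
L = 6 × 204.259393 = 1225.556358
V = π·0.5² × L = 0.785398 × 1225.556358 = 962.549713

L=1225.556 V=962.550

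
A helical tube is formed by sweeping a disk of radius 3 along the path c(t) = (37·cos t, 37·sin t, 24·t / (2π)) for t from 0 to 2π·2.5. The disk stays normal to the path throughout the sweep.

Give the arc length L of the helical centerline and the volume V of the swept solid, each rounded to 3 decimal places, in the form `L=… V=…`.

L=584.284 V=16520.227

2πR = 2π·37 = 232.477856
per-turn = √(232.477856² + 24²) = √(54045.9537 + 576) = √54621.9537 = 233.713401
L = 2.5 × 233.713401 = 584.283502
V = π·3² × L = 28.274334 × 584.283502 = 16520.226815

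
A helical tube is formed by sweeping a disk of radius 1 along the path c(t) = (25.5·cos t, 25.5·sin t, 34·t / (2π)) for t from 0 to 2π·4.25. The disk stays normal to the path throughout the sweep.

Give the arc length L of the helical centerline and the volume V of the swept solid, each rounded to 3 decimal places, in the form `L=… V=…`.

2πR = 2π·25.5 = 160.221225
per-turn = √(160.221225² + 34²) = √(25670.8410 + 1156) = √26826.8410 = 163.789014
L = 4.25 × 163.789014 = 696.103309
V = π·1² × L = 3.141593 × 696.103309 = 2186.873041

L=696.103 V=2186.873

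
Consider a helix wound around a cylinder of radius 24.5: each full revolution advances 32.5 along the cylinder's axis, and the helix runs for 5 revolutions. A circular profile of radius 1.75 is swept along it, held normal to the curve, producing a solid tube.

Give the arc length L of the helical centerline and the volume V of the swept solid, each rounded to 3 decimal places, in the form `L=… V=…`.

2πR = 2π·24.5 = 153.938040
per-turn = √(153.938040² + 32.5²) = √(23696.9202 + 1056.25) = √24753.1702 = 157.331402
L = 5 × 157.331402 = 786.657012
V = π·1.75² × L = 9.621128 × 786.657012 = 7568.527410

L=786.657 V=7568.527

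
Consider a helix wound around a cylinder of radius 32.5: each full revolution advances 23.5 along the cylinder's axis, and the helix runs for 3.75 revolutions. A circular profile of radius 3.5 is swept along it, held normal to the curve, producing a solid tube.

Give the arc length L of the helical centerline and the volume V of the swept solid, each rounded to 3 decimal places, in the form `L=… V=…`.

2πR = 2π·32.5 = 204.203522
per-turn = √(204.203522² + 23.5²) = √(41699.0786 + 552.25) = √42251.3286 = 205.551280
L = 3.75 × 205.551280 = 770.817299
V = π·3.5² × L = 38.484510 × 770.817299 = 29664.526055

L=770.817 V=29664.526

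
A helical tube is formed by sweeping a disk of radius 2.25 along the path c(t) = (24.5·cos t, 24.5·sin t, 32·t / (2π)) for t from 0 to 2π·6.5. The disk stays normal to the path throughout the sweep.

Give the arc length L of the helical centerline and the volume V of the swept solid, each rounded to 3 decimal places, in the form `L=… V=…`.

2πR = 2π·24.5 = 153.938040
per-turn = √(153.938040² + 32²) = √(23696.9202 + 1024) = √24720.9202 = 157.228878
L = 6.5 × 157.228878 = 1021.987709
V = π·2.25² × L = 15.904313 × 1021.987709 = 16254.012208

L=1021.988 V=16254.012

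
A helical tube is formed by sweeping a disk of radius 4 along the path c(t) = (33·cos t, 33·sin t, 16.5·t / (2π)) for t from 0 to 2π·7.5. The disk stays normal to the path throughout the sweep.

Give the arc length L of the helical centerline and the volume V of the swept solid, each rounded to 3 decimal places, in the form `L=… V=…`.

L=1560.004 V=78414.376

2πR = 2π·33 = 207.345115
per-turn = √(207.345115² + 16.5²) = √(42991.9968 + 272.25) = √43264.2468 = 208.000593
L = 7.5 × 208.000593 = 1560.004449
V = π·4² × L = 50.265482 × 1560.004449 = 78414.376264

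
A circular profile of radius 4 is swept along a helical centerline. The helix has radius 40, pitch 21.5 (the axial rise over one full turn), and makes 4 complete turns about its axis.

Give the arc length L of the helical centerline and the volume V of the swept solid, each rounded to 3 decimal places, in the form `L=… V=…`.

2πR = 2π·40 = 251.327412
per-turn = √(251.327412² + 21.5²) = √(63165.4682 + 462.25) = √63627.7182 = 252.245353
L = 4 × 252.245353 = 1008.981412
V = π·4² × L = 50.265482 × 1008.981412 = 50716.937487

L=1008.981 V=50716.937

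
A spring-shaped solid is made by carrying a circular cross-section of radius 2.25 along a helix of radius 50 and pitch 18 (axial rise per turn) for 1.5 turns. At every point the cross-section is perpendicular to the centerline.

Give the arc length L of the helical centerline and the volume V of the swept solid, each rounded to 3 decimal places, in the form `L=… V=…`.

2πR = 2π·50 = 314.159265
per-turn = √(314.159265² + 18²) = √(98696.0440 + 324) = √99020.0440 = 314.674505
L = 1.5 × 314.674505 = 472.011757
V = π·2.25² × L = 15.904313 × 472.011757 = 7507.022637

L=472.012 V=7507.023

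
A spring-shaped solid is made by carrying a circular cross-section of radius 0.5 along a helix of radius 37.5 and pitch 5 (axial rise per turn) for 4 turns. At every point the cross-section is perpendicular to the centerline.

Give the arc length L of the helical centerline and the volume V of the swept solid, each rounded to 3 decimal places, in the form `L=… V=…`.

L=942.690 V=740.387

2πR = 2π·37.5 = 235.619449
per-turn = √(235.619449² + 5²) = √(55516.5248 + 25) = √55541.5248 = 235.672495
L = 4 × 235.672495 = 942.689979
V = π·0.5² × L = 0.785398 × 942.689979 = 740.386978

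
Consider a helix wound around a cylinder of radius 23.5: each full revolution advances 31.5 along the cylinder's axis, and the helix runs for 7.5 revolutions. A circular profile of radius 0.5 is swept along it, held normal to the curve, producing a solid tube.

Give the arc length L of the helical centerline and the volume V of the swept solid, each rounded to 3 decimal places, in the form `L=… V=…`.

L=1132.331 V=889.331

2πR = 2π·23.5 = 147.654855
per-turn = √(147.654855² + 31.5²) = √(21801.9561 + 992.25) = √22794.2061 = 150.977502
L = 7.5 × 150.977502 = 1132.331265
V = π·0.5² × L = 0.785398 × 1132.331265 = 889.330896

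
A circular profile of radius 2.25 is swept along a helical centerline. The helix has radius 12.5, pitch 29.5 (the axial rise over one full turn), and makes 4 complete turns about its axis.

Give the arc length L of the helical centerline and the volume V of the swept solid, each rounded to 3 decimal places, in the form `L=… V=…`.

L=335.589 V=5337.314

2πR = 2π·12.5 = 78.539816
per-turn = √(78.539816² + 29.5²) = √(6168.5028 + 870.25) = √7038.7528 = 83.897275
L = 4 × 83.897275 = 335.589100
V = π·2.25² × L = 15.904313 × 335.589100 = 5337.314021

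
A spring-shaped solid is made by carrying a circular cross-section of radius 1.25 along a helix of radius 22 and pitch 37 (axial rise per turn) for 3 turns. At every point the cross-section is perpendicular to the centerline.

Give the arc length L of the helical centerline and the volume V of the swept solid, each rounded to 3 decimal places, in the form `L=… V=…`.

2πR = 2π·22 = 138.230077
per-turn = √(138.230077² + 37²) = √(19107.5541 + 1369) = √20476.5541 = 143.096311
L = 3 × 143.096311 = 429.288932
V = π·1.25² × L = 4.908739 × 429.288932 = 2107.267117

L=429.289 V=2107.267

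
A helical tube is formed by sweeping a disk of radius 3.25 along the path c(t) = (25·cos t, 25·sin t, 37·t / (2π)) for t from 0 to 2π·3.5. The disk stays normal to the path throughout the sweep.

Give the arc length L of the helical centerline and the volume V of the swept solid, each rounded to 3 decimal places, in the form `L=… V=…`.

2πR = 2π·25 = 157.079633
per-turn = √(157.079633² + 37²) = √(24674.0110 + 1369) = √26043.0110 = 161.378471
L = 3.5 × 161.378471 = 564.824650
V = π·3.25² × L = 33.183072 × 564.824650 = 18742.617243

L=564.825 V=18742.617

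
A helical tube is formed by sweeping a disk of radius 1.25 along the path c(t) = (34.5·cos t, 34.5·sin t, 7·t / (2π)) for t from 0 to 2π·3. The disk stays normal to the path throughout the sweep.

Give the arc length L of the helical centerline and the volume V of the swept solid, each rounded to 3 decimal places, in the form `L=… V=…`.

L=650.649 V=3193.864

2πR = 2π·34.5 = 216.769893
per-turn = √(216.769893² + 7²) = √(46989.1866 + 49) = √47038.1866 = 216.882887
L = 3 × 216.882887 = 650.648660
V = π·1.25² × L = 4.908739 × 650.648660 = 3193.864142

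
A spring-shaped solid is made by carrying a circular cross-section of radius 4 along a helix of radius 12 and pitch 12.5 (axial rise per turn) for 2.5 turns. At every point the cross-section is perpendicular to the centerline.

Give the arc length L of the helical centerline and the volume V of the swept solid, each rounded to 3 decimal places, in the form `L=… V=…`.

L=191.068 V=9604.146

2πR = 2π·12 = 75.398224
per-turn = √(75.398224² + 12.5²) = √(5684.8921 + 156.25) = √5841.1421 = 76.427365
L = 2.5 × 76.427365 = 191.068413
V = π·4² × L = 50.265482 × 191.068413 = 9604.145948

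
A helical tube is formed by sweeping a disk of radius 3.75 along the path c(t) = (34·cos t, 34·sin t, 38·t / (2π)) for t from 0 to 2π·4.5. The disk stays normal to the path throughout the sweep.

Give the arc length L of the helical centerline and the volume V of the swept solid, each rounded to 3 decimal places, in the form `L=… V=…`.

L=976.418 V=43136.807

2πR = 2π·34 = 213.628300
per-turn = √(213.628300² + 38²) = √(45637.0508 + 1444) = √47081.0508 = 216.981683
L = 4.5 × 216.981683 = 976.417573
V = π·3.75² × L = 44.178647 × 976.417573 = 43136.806999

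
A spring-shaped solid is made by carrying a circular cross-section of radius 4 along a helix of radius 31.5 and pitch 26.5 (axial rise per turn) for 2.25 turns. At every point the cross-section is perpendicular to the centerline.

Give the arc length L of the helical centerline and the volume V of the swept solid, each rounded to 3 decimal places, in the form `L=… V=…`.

L=449.295 V=22584.014

2πR = 2π·31.5 = 197.920337
per-turn = √(197.920337² + 26.5²) = √(39172.4599 + 702.25) = √39874.7099 = 199.686529
L = 2.25 × 199.686529 = 449.294690
V = π·4² × L = 50.265482 × 449.294690 = 22584.014372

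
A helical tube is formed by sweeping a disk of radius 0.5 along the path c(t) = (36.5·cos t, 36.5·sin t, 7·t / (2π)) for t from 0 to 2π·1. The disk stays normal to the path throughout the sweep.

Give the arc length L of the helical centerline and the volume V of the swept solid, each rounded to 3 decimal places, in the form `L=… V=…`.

2πR = 2π·36.5 = 229.336264
per-turn = √(229.336264² + 7²) = √(52595.1219 + 49) = √52644.1219 = 229.443069
L = 1 × 229.443069 = 229.443069
V = π·0.5² × L = 0.785398 × 229.443069 = 180.204165

L=229.443 V=180.204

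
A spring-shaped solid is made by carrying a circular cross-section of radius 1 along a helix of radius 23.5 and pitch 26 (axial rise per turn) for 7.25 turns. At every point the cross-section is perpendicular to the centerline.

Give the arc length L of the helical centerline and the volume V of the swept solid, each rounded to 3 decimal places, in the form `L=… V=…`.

L=1086.967 V=3414.808

2πR = 2π·23.5 = 147.654855
per-turn = √(147.654855² + 26²) = √(21801.9561 + 676) = √22477.9561 = 149.926502
L = 7.25 × 149.926502 = 1086.967142
V = π·1² × L = 3.141593 × 1086.967142 = 3414.807989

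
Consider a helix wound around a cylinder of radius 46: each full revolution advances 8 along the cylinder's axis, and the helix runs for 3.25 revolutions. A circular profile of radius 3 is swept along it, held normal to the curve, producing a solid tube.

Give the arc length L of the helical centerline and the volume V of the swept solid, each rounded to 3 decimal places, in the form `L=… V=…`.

2πR = 2π·46 = 289.026524
per-turn = √(289.026524² + 8²) = √(83536.3317 + 64) = √83600.3317 = 289.137219
L = 3.25 × 289.137219 = 939.695963
V = π·3² × L = 28.274334 × 939.695963 = 26569.277408

L=939.696 V=26569.277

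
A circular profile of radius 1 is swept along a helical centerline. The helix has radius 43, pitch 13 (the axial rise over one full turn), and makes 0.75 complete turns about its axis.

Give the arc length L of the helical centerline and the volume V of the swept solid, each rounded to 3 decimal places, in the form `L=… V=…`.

L=202.867 V=637.326

2πR = 2π·43 = 270.176968
per-turn = √(270.176968² + 13²) = √(72995.5942 + 169) = √73164.5942 = 270.489545
L = 0.75 × 270.489545 = 202.867159
V = π·1² × L = 3.141593 × 202.867159 = 637.325976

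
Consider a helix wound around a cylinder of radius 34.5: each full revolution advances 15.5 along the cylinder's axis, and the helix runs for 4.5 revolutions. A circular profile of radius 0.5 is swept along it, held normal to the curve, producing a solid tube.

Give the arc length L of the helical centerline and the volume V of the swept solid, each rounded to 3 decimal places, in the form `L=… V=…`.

L=977.955 V=768.084

2πR = 2π·34.5 = 216.769893
per-turn = √(216.769893² + 15.5²) = √(46989.1866 + 240.25) = √47229.4366 = 217.323346
L = 4.5 × 217.323346 = 977.955055
V = π·0.5² × L = 0.785398 × 977.955055 = 768.084104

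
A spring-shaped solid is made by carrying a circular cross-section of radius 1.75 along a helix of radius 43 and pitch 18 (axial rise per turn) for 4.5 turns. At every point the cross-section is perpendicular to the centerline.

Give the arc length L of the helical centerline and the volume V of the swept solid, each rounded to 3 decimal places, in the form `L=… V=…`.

2πR = 2π·43 = 270.176968
per-turn = √(270.176968² + 18²) = √(72995.5942 + 324) = √73319.5942 = 270.775911
L = 4.5 × 270.775911 = 1218.491601
V = π·1.75² × L = 9.621128 × 1218.491601 = 11723.263052

L=1218.492 V=11723.263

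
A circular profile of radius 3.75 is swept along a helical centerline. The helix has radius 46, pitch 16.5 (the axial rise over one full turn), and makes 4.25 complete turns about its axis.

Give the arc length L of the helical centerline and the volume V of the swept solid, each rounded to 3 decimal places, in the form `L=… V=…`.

L=1230.363 V=54355.761

2πR = 2π·46 = 289.026524
per-turn = √(289.026524² + 16.5²) = √(83536.3317 + 272.25) = √83808.5817 = 289.497119
L = 4.25 × 289.497119 = 1230.362754
V = π·3.75² × L = 44.178647 × 1230.362754 = 54355.761404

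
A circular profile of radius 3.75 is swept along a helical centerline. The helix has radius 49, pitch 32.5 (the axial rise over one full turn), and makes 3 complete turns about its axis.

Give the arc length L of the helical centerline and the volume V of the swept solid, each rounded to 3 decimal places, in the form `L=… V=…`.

L=928.760 V=41031.366

2πR = 2π·49 = 307.876080
per-turn = √(307.876080² + 32.5²) = √(94787.6807 + 1056.25) = √95843.9307 = 309.586709
L = 3 × 309.586709 = 928.760128
V = π·3.75² × L = 44.178647 × 928.760128 = 41031.365571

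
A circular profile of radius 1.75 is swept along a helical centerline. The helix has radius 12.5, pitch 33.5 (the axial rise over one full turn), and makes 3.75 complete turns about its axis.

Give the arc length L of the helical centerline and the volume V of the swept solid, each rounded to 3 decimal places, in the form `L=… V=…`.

2πR = 2π·12.5 = 78.539816
per-turn = √(78.539816² + 33.5²) = √(6168.5028 + 1122.25) = √7290.7528 = 85.385905
L = 3.75 × 85.385905 = 320.197143
V = π·1.75² × L = 9.621128 × 320.197143 = 3080.657541

L=320.197 V=3080.658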